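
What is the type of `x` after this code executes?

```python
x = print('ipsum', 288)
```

print() returns None

NoneType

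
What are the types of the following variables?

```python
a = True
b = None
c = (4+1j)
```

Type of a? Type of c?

a is assigned the constant True, which has type bool; c is assigned (4+1j), an int plus an imaginary literal (j suffix), which evaluates to complex

bool, complex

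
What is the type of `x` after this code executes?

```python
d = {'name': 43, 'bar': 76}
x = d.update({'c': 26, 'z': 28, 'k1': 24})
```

dict.update() returns None

NoneType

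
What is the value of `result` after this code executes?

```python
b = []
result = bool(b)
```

b = []; result = False

False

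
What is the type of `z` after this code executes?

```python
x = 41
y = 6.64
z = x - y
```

int - float = float

float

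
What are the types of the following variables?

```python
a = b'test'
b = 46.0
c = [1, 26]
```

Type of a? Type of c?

a is assigned a bytes literal (b'...' prefix); c is assigned a list literal (square brackets)

bytes, list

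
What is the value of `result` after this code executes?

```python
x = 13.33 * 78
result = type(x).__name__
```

x is float; result = 'float'

'float'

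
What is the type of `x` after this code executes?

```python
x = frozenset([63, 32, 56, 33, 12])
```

frozenset() returns frozenset

frozenset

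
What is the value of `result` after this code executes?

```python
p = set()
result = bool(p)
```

p = set(); result = False

False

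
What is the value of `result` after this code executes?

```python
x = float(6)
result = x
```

x = 6.0; result = 6.0

6.0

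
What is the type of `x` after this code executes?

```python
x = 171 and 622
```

'and' with truthy values returns last operand (int)

int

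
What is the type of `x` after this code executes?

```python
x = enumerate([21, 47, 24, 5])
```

enumerate() returns an enumerate object

enumerate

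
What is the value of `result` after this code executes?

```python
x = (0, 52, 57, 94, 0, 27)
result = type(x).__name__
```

x is tuple; result = 'tuple'

'tuple'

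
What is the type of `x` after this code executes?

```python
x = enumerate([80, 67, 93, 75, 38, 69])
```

enumerate() returns an enumerate object

enumerate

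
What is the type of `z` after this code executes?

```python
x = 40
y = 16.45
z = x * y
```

int * float = float

float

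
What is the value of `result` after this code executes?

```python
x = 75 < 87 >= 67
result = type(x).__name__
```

x is bool; result = 'bool'

'bool'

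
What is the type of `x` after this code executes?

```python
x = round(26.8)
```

round() with no decimal places returns int

int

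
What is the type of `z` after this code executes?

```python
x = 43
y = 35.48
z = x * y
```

int * float = float

float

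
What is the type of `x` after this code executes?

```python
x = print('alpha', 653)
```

print() returns None

NoneType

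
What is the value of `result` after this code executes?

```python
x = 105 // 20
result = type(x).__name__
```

x is int; result = 'int'

'int'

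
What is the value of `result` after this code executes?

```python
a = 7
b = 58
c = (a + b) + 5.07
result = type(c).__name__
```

a is int; b is int; c is float; result = 'float'

'float'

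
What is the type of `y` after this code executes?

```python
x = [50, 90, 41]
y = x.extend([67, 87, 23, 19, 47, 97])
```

list.extend() returns None

NoneType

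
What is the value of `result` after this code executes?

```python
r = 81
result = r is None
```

r = 81; result = False

False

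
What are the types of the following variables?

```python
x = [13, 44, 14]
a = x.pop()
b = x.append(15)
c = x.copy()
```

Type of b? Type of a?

append() returns None; pop() returns element

NoneType, int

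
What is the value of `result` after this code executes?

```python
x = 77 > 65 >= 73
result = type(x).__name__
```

x is bool; result = 'bool'

'bool'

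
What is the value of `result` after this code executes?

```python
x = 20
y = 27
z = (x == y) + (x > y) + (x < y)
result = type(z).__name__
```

x is int; y is int; z is int; result = 'int'

'int'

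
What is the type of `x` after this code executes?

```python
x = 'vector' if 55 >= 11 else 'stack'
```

Both branches of conditional are str

str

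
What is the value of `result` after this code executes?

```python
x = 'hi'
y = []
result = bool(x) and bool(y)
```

x = 'hi'; y = []; result = False

False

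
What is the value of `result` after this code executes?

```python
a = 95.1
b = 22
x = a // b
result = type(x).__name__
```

a is float; b is int; x is float; result = 'float'

'float'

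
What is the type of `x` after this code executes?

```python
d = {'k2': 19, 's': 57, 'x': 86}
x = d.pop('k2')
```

dict.pop() returns the value

int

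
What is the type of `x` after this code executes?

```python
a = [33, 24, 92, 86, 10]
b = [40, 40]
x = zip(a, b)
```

zip() returns a zip object

zip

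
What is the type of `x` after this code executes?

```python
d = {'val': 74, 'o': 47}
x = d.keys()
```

.keys() returns dict_keys view

dict_keys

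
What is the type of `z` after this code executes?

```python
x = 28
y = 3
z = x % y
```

int % int = int

int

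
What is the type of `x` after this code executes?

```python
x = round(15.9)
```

round() with no decimal places returns int

int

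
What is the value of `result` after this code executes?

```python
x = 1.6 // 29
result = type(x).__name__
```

x is float; result = 'float'

'float'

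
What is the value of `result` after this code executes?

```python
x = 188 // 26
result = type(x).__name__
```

x is int; result = 'int'

'int'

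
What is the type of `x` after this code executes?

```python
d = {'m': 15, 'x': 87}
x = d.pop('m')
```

dict.pop() returns the value

int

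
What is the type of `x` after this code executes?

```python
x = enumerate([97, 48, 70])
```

enumerate() returns an enumerate object

enumerate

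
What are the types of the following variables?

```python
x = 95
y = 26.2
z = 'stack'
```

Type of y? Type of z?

y is assigned a number with a decimal point, so it is a float; z is assigned a quoted string literal, so it is a str

float, str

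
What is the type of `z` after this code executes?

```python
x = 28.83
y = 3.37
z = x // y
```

float // float = float

float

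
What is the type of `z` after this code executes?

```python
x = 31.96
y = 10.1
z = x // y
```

float // float = float

float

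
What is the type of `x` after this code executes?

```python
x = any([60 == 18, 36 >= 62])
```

any() returns bool

bool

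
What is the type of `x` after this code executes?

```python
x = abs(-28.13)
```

abs() of float returns float

float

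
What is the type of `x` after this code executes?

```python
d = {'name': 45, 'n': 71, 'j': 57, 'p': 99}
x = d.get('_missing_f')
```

dict.get() returns None when key not found

NoneType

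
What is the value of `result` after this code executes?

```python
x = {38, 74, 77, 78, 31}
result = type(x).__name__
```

x is set; result = 'set'

'set'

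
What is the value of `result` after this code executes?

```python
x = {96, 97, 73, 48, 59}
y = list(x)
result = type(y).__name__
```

x is set; y is list; result = 'list'

'list'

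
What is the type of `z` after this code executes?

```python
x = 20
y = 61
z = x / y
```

int / int = float

float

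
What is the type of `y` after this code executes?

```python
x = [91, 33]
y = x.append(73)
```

list.append() returns None (mutates in place)

NoneType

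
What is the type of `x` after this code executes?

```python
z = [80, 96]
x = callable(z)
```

callable() returns bool

bool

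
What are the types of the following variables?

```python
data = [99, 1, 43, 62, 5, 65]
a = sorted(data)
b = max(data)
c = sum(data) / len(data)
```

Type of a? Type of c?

sorted() returns list; int / int = float

list, float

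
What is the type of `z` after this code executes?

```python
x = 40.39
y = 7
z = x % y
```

float % int = float

float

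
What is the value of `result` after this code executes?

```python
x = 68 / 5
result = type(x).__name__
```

x is float; result = 'float'

'float'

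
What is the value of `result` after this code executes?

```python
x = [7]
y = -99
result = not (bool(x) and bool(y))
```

x = [7]; y = -99; result = False

False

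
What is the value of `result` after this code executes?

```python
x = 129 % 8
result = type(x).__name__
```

x is int; result = 'int'

'int'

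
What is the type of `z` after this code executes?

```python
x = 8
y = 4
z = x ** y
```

positive int ** positive int = int

int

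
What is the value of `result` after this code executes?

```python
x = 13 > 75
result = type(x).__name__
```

x is bool; result = 'bool'

'bool'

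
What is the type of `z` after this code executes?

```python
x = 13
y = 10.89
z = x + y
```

int + float = float

float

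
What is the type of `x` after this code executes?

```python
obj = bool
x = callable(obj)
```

callable() returns bool

bool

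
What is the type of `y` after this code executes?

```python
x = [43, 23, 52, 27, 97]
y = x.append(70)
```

list.append() returns None (mutates in place)

NoneType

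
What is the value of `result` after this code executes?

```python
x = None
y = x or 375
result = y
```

x = None; y = 375; result = 375

375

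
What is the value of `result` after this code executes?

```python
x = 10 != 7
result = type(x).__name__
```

x is bool; result = 'bool'

'bool'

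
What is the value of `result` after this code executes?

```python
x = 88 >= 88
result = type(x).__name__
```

x is bool; result = 'bool'

'bool'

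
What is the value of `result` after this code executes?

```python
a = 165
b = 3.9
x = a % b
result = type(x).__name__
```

a is int; b is float; x is float; result = 'float'

'float'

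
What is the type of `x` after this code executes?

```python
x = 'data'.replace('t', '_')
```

str.replace() returns str

str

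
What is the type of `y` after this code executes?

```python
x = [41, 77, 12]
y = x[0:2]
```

Slicing a list returns a list

list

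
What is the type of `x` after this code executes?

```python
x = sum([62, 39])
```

sum() of ints returns int

int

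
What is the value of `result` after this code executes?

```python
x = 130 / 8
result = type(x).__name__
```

x is float; result = 'float'

'float'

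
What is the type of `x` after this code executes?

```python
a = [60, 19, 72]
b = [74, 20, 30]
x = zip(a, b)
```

zip() returns a zip object

zip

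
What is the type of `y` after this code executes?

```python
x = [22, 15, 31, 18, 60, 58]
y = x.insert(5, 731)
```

list.insert() returns None

NoneType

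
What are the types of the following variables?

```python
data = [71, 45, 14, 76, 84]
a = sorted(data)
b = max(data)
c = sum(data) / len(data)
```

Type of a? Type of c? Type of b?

sorted() returns list; int / int = float; max of ints returns int

list, float, int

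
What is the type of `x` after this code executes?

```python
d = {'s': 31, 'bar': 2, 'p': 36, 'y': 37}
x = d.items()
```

dict.items() returns dict_items view

dict_items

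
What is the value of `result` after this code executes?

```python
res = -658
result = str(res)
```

res = -658; result = '-658'

'-658'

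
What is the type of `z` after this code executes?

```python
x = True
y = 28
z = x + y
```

bool + int = int (bool is subclass of int)

int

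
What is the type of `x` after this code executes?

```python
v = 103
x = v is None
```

'is' comparison returns bool

bool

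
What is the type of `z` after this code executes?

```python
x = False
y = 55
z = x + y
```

bool + int = int (bool is subclass of int)

int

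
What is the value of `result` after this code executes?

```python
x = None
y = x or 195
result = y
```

x = None; y = 195; result = 195

195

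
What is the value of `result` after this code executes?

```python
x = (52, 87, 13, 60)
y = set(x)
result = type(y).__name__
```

x is tuple; y is set; result = 'set'

'set'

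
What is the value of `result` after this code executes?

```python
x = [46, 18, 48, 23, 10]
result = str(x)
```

x = [46, 18, 48, 23, 10]; result = '[46, 18, 48, 23, 10]'

'[46, 18, 48, 23, 10]'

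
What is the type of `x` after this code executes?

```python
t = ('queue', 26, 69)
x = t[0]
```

Index 0 of tuple is a str literal

str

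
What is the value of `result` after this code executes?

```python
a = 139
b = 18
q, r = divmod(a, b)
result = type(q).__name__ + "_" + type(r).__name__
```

a is int; b is int; q is int; r is int; result = 'int_int'

'int_int'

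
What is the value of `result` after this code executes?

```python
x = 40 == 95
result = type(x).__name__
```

x is bool; result = 'bool'

'bool'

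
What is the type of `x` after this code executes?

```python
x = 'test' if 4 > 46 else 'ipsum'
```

Both branches of conditional are str

str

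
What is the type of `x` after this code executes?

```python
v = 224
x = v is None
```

'is' comparison returns bool

bool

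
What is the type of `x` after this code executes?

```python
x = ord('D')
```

ord() returns int (code point)

int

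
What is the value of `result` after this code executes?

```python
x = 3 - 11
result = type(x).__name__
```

x is int; result = 'int'

'int'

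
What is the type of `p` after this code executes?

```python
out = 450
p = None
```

None has type NoneType

NoneType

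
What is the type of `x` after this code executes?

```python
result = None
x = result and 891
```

'and' returns first falsy value (None)

NoneType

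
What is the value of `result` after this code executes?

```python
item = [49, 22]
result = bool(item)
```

item = [49, 22]; result = True

True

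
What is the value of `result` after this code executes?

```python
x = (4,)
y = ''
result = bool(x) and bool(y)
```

x = (4,); y = ''; result = False

False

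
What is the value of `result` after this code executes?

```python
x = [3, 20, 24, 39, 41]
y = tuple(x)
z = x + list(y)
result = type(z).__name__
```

x is list; y is tuple; z is list; result = 'list'

'list'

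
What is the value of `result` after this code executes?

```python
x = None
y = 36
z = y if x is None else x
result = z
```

x = None; y = 36; z = 36; result = 36

36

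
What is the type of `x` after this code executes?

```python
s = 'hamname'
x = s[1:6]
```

Slicing a str returns str

str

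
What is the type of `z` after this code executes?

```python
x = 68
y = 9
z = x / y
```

int / int = float

float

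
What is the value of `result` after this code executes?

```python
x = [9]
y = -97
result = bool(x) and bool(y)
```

x = [9]; y = -97; result = True

True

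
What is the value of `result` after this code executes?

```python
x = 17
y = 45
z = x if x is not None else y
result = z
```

x = 17; y = 45; z = 17; result = 17

17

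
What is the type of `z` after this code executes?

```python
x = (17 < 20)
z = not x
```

'not' returns bool

bool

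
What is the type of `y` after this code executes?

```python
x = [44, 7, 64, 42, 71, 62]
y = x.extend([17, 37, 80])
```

list.extend() returns None

NoneType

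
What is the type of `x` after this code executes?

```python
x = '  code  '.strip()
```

str.strip() returns str

str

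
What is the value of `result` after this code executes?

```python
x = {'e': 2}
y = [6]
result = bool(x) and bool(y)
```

x = {'e': 2}; y = [6]; result = True

True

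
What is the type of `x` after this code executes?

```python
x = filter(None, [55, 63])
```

filter() returns a filter object

filter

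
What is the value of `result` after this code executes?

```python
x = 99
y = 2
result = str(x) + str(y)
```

x = 99; y = 2; result = '992'

'992'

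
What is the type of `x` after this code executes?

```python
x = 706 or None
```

'or' returns first truthy value

int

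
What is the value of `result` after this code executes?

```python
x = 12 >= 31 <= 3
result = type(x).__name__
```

x is bool; result = 'bool'

'bool'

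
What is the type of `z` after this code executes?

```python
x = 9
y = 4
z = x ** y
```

positive int ** positive int = int

int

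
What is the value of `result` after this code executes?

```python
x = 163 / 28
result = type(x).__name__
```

x is float; result = 'float'

'float'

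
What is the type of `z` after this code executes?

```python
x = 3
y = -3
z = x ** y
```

int ** negative = float

float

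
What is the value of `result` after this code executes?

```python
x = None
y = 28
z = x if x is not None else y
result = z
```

x = None; y = 28; z = 28; result = 28

28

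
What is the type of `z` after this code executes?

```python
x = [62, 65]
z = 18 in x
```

'in' operator returns bool

bool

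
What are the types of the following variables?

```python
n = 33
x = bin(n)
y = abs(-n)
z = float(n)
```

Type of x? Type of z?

bin() returns str; float() returns float

str, float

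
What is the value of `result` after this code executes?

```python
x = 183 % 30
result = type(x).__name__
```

x is int; result = 'int'

'int'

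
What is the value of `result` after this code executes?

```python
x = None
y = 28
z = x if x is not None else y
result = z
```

x = None; y = 28; z = 28; result = 28

28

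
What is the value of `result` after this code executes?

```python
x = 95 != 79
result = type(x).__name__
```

x is bool; result = 'bool'

'bool'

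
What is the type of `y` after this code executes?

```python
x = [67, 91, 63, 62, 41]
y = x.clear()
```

list.clear() returns None

NoneType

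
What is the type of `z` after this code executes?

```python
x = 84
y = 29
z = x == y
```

Equality comparison returns bool

bool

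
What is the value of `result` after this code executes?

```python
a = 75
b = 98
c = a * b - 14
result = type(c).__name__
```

a is int; b is int; c is int; result = 'int'

'int'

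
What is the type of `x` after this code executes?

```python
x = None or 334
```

'or' with None returns the other truthy value

int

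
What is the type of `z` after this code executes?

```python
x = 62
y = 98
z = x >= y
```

Comparison returns bool

bool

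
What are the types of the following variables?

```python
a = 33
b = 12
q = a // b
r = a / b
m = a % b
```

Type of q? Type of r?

// returns int; / returns float

int, float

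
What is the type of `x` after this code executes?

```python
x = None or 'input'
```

'or' with None returns the other truthy value (str)

str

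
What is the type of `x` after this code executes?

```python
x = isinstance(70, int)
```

isinstance() returns bool

bool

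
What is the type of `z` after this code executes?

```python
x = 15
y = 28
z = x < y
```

Comparison returns bool

bool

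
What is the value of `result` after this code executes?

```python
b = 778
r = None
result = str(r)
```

b = 778; r = None; result = 'None'

'None'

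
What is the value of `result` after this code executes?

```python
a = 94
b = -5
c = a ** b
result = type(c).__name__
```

a is int; b is int; c is float; result = 'float'

'float'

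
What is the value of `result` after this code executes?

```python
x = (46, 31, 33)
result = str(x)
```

x = (46, 31, 33); result = '(46, 31, 33)'

'(46, 31, 33)'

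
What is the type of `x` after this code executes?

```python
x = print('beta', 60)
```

print() returns None

NoneType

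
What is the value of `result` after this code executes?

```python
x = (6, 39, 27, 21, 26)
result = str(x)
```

x = (6, 39, 27, 21, 26); result = '(6, 39, 27, 21, 26)'

'(6, 39, 27, 21, 26)'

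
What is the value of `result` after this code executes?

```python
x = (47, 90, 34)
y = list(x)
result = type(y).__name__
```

x is tuple; y is list; result = 'list'

'list'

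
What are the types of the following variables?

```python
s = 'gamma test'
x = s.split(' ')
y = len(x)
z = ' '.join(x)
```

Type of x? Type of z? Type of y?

str.split() returns list; str.join() returns str; len() returns int

list, str, int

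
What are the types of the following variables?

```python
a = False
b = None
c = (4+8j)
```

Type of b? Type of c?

b is assigned None, whose type is NoneType; c is assigned (4+8j), an int plus an imaginary literal (j suffix), which evaluates to complex

NoneType, complex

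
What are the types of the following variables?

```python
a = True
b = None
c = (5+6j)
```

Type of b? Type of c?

b is assigned None, whose type is NoneType; c is assigned (5+6j), an int plus an imaginary literal (j suffix), which evaluates to complex

NoneType, complex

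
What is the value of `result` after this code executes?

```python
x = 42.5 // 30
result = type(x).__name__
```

x is float; result = 'float'

'float'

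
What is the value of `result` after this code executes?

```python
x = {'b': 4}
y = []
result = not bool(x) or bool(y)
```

x = {'b': 4}; y = []; result = False

False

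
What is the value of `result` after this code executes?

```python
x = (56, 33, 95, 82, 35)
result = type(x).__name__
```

x is tuple; result = 'tuple'

'tuple'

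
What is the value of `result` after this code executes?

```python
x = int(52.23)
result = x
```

x = 52; result = 52

52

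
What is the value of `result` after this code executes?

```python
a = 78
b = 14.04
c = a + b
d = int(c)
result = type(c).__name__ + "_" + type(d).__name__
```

a is int; b is float; c is float; d is int; result = 'float_int'

'float_int'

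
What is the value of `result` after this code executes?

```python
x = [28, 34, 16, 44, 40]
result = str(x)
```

x = [28, 34, 16, 44, 40]; result = '[28, 34, 16, 44, 40]'

'[28, 34, 16, 44, 40]'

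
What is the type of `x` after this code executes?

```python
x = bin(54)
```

bin() returns str representation

str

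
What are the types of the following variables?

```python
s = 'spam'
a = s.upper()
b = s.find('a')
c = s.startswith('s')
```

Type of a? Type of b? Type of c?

upper() returns str; find() returns int; startswith() returns bool

str, int, bool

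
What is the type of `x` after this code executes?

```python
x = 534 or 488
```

'or' returns first truthy value (int)

int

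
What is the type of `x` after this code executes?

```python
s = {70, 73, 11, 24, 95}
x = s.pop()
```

Popping from set[int] returns int

int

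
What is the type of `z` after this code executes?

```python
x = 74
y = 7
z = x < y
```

Comparison returns bool

bool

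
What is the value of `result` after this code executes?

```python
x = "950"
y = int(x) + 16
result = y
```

x = '950'; y = 966; result = 966

966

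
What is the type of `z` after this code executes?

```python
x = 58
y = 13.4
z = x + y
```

int + float = float

float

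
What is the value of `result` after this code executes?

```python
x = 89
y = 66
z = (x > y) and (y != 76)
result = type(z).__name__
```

x is int; y is int; z is bool; result = 'bool'

'bool'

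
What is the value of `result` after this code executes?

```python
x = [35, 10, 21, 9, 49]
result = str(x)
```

x = [35, 10, 21, 9, 49]; result = '[35, 10, 21, 9, 49]'

'[35, 10, 21, 9, 49]'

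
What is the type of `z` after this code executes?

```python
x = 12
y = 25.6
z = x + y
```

int + float = float

float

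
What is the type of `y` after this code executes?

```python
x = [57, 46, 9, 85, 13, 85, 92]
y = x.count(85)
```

list.count() returns int

int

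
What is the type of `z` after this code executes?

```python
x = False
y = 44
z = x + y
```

bool + int = int (bool is subclass of int)

int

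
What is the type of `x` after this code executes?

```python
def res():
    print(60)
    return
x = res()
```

Bare return returns None

NoneType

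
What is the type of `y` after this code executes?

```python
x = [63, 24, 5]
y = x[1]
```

Indexing list[int] returns int

int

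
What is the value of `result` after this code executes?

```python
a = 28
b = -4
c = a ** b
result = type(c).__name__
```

a is int; b is int; c is float; result = 'float'

'float'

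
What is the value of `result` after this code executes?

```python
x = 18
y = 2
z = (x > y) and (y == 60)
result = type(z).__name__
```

x is int; y is int; z is bool; result = 'bool'

'bool'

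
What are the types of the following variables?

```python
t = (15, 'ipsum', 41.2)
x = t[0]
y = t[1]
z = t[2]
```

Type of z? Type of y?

tuple[2] is float; tuple[1] is str

float, str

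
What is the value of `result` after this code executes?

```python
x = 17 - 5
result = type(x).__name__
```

x is int; result = 'int'

'int'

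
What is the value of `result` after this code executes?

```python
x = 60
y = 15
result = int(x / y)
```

x = 60; y = 15; result = 4

4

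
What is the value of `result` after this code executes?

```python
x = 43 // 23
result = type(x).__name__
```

x is int; result = 'int'

'int'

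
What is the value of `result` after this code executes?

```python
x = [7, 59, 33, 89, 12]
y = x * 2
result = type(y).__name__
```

x is list; y is list; result = 'list'

'list'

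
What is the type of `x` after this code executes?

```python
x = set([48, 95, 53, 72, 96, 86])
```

set() constructor returns set

set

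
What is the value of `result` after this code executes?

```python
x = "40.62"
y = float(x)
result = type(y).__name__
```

x is str; y is float; result = 'float'

'float'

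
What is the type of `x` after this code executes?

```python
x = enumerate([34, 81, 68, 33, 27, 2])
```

enumerate() returns an enumerate object

enumerate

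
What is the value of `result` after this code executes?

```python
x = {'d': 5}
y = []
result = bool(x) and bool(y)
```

x = {'d': 5}; y = []; result = False

False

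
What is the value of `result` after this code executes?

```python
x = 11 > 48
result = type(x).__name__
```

x is bool; result = 'bool'

'bool'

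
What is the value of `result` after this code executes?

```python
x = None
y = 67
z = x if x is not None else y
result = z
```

x = None; y = 67; z = 67; result = 67

67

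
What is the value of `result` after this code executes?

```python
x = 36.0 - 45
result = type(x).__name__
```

x is float; result = 'float'

'float'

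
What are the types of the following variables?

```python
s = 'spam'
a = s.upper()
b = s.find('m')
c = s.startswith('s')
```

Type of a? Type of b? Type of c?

upper() returns str; find() returns int; startswith() returns bool

str, int, bool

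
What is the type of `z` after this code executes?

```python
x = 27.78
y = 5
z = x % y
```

float % int = float

float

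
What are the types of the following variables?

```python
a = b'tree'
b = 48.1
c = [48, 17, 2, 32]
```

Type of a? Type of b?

a is assigned a bytes literal (b'...' prefix); b is assigned a number with a decimal point, so it is a float

bytes, float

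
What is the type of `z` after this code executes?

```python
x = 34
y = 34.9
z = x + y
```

int + float = float

float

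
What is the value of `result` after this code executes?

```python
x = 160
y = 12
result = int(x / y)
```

x = 160; y = 12; result = 13

13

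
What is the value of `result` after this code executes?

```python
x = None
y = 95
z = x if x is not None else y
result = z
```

x = None; y = 95; z = 95; result = 95

95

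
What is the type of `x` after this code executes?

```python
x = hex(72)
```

hex() returns str representation

str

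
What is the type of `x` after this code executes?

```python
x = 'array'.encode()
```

str.encode() returns bytes

bytes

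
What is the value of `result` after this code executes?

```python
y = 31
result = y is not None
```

y = 31; result = True

True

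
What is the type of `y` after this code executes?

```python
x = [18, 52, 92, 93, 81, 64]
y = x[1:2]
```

Slicing a list returns a list

list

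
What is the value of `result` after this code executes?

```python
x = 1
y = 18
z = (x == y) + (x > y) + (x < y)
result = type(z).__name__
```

x is int; y is int; z is int; result = 'int'

'int'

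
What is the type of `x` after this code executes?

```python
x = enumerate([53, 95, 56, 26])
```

enumerate() returns an enumerate object

enumerate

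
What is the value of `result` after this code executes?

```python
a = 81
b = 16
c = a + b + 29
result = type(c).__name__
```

a is int; b is int; c is int; result = 'int'

'int'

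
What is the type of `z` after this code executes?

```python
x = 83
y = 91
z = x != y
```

Comparison returns bool

bool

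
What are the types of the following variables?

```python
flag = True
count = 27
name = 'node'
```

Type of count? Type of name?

count is assigned a bare integer (no decimal point), so it is an int; name is assigned a quoted string literal, so it is a str

int, str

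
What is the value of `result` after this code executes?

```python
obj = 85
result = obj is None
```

obj = 85; result = False

False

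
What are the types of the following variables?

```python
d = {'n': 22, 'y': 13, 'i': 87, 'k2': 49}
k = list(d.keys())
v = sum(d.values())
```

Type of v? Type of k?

sum of ints is int; list() converts to list

int, list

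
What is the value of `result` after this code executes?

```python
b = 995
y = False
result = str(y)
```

b = 995; y = False; result = 'False'

'False'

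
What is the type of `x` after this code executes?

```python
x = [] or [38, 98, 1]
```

'or' returns first truthy value (list)

list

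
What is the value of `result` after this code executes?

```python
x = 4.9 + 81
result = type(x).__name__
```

x is float; result = 'float'

'float'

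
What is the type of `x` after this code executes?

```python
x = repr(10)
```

repr() returns str

str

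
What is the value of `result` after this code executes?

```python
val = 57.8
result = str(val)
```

val = 57.8; result = '57.8'

'57.8'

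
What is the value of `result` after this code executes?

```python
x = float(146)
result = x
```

x = 146.0; result = 146.0

146.0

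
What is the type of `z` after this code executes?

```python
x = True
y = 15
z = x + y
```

bool + int = int (bool is subclass of int)

int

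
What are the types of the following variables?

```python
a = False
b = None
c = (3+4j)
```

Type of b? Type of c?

b is assigned None, whose type is NoneType; c is assigned (3+4j), an int plus an imaginary literal (j suffix), which evaluates to complex

NoneType, complex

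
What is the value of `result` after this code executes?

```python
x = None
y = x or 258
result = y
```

x = None; y = 258; result = 258

258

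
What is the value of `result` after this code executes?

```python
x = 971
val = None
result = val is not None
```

x = 971; val = None; result = False

False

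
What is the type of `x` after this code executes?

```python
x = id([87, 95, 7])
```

id() returns int

int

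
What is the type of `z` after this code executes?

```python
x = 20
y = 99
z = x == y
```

Equality comparison returns bool

bool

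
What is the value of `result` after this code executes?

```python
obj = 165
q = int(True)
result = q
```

obj = 165; q = 1; result = 1

1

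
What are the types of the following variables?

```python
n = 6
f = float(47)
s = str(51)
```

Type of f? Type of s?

f is assigned the result of calling float(), which returns a float; s is assigned the result of calling str(), which returns a str

float, str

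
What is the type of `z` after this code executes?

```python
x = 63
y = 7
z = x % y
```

int % int = int

int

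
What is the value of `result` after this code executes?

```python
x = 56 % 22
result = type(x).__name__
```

x is int; result = 'int'

'int'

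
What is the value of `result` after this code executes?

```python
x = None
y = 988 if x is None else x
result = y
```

x = None; y = 988; result = 988

988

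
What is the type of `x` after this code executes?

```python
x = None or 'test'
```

'or' with None returns the other truthy value (str)

str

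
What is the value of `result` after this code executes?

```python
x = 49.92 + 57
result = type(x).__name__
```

x is float; result = 'float'

'float'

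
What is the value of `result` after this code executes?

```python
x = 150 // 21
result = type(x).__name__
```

x is int; result = 'int'

'int'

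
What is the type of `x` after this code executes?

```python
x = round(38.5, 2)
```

round() with decimal places returns float

float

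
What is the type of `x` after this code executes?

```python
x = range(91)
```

range() returns a range object

range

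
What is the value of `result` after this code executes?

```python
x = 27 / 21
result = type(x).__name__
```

x is float; result = 'float'

'float'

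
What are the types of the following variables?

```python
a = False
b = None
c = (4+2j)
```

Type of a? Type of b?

a is assigned the constant False, which has type bool; b is assigned None, whose type is NoneType

bool, NoneType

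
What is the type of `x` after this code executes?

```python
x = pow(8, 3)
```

pow(int, int) returns int

int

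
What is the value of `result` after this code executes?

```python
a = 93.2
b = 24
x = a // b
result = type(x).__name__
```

a is float; b is int; x is float; result = 'float'

'float'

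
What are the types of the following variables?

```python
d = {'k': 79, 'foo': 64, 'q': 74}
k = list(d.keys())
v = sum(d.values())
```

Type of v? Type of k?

sum of ints is int; list() converts to list

int, list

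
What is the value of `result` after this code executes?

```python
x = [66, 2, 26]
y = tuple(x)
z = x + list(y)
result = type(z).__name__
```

x is list; y is tuple; z is list; result = 'list'

'list'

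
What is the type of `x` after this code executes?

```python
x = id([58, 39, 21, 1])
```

id() returns int

int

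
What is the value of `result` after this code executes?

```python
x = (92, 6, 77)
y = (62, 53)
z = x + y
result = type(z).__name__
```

x is tuple; y is tuple; z is tuple; result = 'tuple'

'tuple'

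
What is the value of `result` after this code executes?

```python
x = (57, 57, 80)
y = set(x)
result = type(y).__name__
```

x is tuple; y is set; result = 'set'

'set'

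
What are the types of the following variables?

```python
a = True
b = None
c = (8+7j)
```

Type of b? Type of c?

b is assigned None, whose type is NoneType; c is assigned (8+7j), an int plus an imaginary literal (j suffix), which evaluates to complex

NoneType, complex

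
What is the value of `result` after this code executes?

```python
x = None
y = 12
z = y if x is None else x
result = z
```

x = None; y = 12; z = 12; result = 12

12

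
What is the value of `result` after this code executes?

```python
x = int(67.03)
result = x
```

x = 67; result = 67

67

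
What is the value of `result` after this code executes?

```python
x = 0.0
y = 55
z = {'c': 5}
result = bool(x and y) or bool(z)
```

x = 0.0; y = 55; z = {'c': 5}; result = True

True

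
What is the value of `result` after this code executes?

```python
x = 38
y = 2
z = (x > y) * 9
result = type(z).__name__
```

x is int; y is int; z is int; result = 'int'

'int'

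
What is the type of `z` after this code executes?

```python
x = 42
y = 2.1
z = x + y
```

int + float = float

float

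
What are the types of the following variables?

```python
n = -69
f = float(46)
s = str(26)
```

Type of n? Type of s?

n is assigned a bare integer (no decimal point), so it is an int; s is assigned the result of calling str(), which returns a str

int, str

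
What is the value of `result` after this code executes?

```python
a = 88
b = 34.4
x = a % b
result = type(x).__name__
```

a is int; b is float; x is float; result = 'float'

'float'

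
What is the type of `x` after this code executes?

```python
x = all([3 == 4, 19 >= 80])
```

all() returns bool

bool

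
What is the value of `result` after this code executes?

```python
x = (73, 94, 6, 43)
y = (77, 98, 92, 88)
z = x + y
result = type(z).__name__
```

x is tuple; y is tuple; z is tuple; result = 'tuple'

'tuple'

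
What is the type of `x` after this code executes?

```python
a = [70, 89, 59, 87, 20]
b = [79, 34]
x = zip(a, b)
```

zip() returns a zip object

zip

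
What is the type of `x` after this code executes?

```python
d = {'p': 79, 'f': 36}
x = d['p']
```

Accessing dict[str, int] with str key returns int

int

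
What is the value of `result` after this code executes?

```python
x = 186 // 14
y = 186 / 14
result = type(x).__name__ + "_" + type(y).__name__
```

x is int; y is float; result = 'int_float'

'int_float'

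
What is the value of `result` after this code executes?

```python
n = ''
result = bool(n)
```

n = ''; result = False

False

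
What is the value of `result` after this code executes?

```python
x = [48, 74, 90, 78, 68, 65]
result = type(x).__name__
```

x is list; result = 'list'

'list'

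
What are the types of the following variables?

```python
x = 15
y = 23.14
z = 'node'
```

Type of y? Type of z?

y is assigned a number with a decimal point, so it is a float; z is assigned a quoted string literal, so it is a str

float, str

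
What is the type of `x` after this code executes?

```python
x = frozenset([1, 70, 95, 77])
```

frozenset() returns frozenset

frozenset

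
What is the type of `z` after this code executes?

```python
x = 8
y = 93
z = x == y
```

Equality comparison returns bool

bool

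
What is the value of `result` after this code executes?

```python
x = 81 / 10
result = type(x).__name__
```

x is float; result = 'float'

'float'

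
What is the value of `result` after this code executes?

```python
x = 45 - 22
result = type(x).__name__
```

x is int; result = 'int'

'int'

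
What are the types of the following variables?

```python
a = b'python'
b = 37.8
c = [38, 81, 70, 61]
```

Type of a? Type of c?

a is assigned a bytes literal (b'...' prefix); c is assigned a list literal (square brackets)

bytes, list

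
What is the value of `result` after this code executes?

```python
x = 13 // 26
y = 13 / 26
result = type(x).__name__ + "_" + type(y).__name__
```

x is int; y is float; result = 'int_float'

'int_float'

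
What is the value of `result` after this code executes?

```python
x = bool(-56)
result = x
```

x = True; result = True

True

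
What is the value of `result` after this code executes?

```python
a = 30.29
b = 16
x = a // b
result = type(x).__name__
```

a is float; b is int; x is float; result = 'float'

'float'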